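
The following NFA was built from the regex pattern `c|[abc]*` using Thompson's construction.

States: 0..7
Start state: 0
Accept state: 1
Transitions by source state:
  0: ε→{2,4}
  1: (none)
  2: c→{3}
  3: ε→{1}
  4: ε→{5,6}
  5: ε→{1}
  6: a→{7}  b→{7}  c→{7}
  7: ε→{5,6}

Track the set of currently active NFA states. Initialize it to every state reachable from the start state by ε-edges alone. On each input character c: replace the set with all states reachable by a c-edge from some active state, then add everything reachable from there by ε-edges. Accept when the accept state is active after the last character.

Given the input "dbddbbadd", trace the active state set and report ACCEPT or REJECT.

S₀ = ε-closure({0}) = {0,1,2,4,5,6}
'd' @ 1: {}  — no active states
rest 'bddbbadd' ignored (set empty)
final: {}; accept 1 not in set

Answer: REJECT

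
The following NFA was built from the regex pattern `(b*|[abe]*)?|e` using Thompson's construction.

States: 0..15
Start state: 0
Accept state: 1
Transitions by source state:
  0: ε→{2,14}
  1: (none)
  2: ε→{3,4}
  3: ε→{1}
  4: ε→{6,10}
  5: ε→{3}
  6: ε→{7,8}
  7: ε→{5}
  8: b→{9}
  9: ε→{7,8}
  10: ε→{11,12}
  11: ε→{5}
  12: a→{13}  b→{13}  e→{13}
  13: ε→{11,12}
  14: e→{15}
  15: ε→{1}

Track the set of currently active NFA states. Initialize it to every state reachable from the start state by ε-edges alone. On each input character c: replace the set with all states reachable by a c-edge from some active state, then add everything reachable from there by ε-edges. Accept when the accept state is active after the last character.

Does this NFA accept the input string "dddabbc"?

Answer: REJECT

Trace:
S₀ = ε-closure({0}) = {0,1,2,3,4,5,6,7,8,10,11,12,14}
'd' @ 1: {}  — no active states
rest 'ddabbc' ignored (set empty)
final: {}; accept 1 not in set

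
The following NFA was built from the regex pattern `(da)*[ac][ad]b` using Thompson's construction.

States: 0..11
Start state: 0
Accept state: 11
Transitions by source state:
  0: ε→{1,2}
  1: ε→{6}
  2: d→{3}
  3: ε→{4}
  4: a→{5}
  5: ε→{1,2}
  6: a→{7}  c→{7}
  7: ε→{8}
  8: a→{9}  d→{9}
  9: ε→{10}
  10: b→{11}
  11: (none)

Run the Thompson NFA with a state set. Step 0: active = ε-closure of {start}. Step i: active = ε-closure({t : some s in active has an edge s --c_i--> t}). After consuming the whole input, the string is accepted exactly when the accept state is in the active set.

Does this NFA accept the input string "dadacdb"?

start: ε-closure({0}) = {0,1,2,6}
'd' @ 1: {3,4}
'a' @ 2: {1,2,5,6}
'd' @ 3: {3,4}
'a' @ 4: {1,2,5,6}
'c' @ 5: {7,8}
'd' @ 6: {9,10}
'b' @ 7: {11}  (accept∈set)
end set {11} — state 11 in

Answer: ACCEPT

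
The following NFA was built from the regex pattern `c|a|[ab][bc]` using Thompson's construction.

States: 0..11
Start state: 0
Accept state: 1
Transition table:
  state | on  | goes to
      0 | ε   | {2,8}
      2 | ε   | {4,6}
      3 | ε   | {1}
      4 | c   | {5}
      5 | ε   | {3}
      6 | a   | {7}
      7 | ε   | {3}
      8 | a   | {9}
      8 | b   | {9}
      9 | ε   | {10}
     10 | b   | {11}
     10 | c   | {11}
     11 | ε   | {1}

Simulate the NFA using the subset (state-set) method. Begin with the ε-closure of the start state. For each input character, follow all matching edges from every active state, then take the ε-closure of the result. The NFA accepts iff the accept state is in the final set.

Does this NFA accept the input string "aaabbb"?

start: ε-closure({0}) = {0,2,4,6,8}
'a' @ 1: {1,3,7,9,10}  (accept∈set)
'a' @ 2: {}  — dead — no transitions
rest 'abbb' ignored (set empty)
end set {} — state 1 not in

Answer: REJECT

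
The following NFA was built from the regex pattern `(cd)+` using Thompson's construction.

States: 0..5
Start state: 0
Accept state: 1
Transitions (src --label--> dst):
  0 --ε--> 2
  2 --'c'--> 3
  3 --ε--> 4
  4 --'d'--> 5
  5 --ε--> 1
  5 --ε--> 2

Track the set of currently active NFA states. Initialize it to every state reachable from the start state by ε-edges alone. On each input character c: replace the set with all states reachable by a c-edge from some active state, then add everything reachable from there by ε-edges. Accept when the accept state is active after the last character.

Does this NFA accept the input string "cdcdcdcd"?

start: ε-closure({0}) = {0,2}
'c' @ 1: {3,4}
'd' @ 2: {1,2,5}  ✓accept
'c' @ 3: {3,4}
'd' @ 4: {1,2,5}  ✓accept
'c' @ 5: {3,4}
'd' @ 6: {1,2,5}  ✓accept
'c' @ 7: {3,4}
'd' @ 8: {1,2,5}  ✓accept
final: {1,2,5}; accept 1 in set

Answer: ACCEPT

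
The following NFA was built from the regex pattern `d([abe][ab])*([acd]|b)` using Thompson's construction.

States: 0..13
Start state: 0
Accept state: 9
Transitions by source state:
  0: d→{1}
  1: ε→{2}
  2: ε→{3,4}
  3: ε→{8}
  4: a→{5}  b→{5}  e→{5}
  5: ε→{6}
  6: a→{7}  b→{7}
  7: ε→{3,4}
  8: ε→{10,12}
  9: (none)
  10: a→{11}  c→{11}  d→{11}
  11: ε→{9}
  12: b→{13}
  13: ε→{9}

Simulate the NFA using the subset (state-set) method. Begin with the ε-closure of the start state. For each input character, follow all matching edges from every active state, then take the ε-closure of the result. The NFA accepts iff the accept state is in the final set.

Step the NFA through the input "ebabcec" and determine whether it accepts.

Answer: REJECT

Derivation:
initial (ε-close {0}): {0}
'e' @ 1: {}  — dead — no transitions
rest 'babcec' ignored (set empty)
end set {} — state 9 not in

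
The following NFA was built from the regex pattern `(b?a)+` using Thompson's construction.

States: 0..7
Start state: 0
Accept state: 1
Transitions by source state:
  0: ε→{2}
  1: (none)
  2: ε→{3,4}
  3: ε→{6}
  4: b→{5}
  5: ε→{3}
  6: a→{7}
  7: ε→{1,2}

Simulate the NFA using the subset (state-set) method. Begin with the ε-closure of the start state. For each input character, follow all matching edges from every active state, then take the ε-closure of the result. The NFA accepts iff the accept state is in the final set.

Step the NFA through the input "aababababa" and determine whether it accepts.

Answer: ACCEPT

Steps:
start: ε-closure({0}) = {0,2,3,4,6}
'a' @ 1: {1,2,3,4,6,7}  ✓accept
'a' @ 2: {1,2,3,4,6,7}  ✓accept
'b' @ 3: {3,5,6}
'a' @ 4: {1,2,3,4,6,7}  ✓accept
'b' @ 5: {3,5,6}
'a' @ 6: {1,2,3,4,6,7}  ✓accept
'b' @ 7: {3,5,6}
'a' @ 8: {1,2,3,4,6,7}  ✓accept
'b' @ 9: {3,5,6}
'a' @ 10: {1,2,3,4,6,7}  ✓accept
end set {1,2,3,4,6,7} — state 1 in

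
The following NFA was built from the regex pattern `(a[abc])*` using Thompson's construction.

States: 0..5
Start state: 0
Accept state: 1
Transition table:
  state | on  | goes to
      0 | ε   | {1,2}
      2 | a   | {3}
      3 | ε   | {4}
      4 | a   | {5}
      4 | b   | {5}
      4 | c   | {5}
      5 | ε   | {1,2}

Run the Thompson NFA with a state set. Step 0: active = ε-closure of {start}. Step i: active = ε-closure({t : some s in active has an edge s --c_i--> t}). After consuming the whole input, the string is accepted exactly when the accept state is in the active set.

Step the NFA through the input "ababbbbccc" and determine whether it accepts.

Answer: REJECT

Steps:
start: ε-closure({0}) = {0,1,2}
'a' @ 1: {3,4}
'b' @ 2: {1,2,5}  [accepting]
'a' @ 3: {3,4}
'b' @ 4: {1,2,5}  [accepting]
'b' @ 5: {}  — dead — no transitions
rest 'bbccc' ignored (set empty)
end set {} — state 1 not in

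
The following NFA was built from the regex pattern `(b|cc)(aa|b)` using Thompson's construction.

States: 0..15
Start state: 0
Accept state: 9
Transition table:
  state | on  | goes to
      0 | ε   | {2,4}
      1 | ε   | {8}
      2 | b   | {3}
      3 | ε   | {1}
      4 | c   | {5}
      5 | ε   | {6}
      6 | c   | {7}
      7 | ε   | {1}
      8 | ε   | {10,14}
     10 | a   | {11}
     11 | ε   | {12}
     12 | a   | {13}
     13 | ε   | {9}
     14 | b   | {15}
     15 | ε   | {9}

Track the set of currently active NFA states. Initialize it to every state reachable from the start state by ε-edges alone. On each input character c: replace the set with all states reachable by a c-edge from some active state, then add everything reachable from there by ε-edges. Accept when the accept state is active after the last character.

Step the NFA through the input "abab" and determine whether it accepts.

Answer: REJECT

Steps:
start: ε-closure({0}) = {0,2,4}
'a' @ 1: {}  — dead — no transitions
rest 'bab' ignored (set empty)
after full input: {}  (accept=9 not in)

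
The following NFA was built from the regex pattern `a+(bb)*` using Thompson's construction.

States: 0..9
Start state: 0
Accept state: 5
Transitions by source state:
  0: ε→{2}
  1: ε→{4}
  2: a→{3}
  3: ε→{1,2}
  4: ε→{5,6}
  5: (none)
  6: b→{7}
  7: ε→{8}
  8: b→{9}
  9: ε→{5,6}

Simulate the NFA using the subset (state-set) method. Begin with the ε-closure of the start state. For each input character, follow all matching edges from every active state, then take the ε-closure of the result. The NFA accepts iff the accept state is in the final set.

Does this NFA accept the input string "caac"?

S₀ = ε-closure({0}) = {0,2}
'c' @ 1: {}  — no active states
rest 'aac' ignored (set empty)
after full input: {}  (accept=5 not in)

Answer: REJECT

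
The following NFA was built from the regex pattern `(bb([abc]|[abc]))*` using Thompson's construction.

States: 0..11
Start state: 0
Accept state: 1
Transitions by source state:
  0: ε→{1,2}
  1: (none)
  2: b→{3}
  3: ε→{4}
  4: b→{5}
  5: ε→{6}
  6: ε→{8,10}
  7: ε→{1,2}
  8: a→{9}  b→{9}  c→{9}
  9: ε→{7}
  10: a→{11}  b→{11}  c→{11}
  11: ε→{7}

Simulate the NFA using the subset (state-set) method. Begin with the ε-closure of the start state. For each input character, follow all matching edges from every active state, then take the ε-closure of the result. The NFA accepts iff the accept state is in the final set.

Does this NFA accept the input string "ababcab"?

initial (ε-close {0}): {0,1,2}
'a' @ 1: {}  — state set empty
rest 'babcab' ignored (set empty)
after full input: {}  (accept=1 not in)

Answer: REJECT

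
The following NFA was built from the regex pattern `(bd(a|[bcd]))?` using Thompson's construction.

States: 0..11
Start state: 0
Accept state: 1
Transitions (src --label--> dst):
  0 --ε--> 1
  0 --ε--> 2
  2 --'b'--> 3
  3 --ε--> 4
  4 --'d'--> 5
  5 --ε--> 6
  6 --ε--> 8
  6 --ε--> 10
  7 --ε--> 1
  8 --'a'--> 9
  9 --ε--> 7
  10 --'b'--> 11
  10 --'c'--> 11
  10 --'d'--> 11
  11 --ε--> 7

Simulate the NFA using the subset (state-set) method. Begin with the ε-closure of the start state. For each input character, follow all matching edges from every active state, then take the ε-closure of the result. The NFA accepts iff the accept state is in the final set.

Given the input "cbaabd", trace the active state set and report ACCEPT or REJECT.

S₀ = ε-closure({0}) = {0,1,2}
'c' @ 1: {}  — no active states
rest 'baabd' ignored (set empty)
final: {}; accept 1 not in set

Answer: REJECT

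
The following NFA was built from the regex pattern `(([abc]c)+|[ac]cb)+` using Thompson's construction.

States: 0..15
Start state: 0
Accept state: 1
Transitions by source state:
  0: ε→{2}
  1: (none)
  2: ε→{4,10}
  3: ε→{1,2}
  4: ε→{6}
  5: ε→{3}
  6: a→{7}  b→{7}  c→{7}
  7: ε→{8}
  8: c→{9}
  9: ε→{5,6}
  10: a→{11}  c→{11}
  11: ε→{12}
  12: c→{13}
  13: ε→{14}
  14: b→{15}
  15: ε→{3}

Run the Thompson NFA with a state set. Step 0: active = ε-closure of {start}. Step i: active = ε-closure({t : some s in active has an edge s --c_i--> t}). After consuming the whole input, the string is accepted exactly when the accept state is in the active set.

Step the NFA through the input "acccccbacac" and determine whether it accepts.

S₀ = ε-closure({0}) = {0,2,4,6,10}
'a' @ 1: {7,8,11,12}
'c' @ 2: {1,2,3,4,5,6,9,10,13,14}  (accept∈set)
'c' @ 3: {7,8,11,12}
'c' @ 4: {1,2,3,4,5,6,9,10,13,14}  (accept∈set)
'c' @ 5: {7,8,11,12}
'c' @ 6: {1,2,3,4,5,6,9,10,13,14}  (accept∈set)
'b' @ 7: {1,2,3,4,6,7,8,10,15}  (accept∈set)
'a' @ 8: {7,8,11,12}
'c' @ 9: {1,2,3,4,5,6,9,10,13,14}  (accept∈set)
'a' @ 10: {7,8,11,12}
'c' @ 11: {1,2,3,4,5,6,9,10,13,14}  (accept∈set)
final: {1,2,3,4,5,6,9,10,13,14}; accept 1 in set

Answer: ACCEPT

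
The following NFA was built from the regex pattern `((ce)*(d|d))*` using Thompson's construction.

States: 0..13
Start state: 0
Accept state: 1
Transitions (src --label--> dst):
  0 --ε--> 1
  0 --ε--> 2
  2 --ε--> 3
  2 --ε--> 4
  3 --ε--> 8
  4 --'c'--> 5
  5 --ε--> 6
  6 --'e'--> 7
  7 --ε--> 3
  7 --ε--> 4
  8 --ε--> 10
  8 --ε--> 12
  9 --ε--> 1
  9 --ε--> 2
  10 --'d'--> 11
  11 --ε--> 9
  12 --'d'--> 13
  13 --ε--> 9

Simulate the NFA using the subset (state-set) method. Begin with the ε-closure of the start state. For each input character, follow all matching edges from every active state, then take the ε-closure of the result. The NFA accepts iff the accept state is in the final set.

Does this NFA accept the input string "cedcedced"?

Answer: ACCEPT

Derivation:
initial (ε-close {0}): {0,1,2,3,4,8,10,12}
'c' @ 1: {5,6}
'e' @ 2: {3,4,7,8,10,12}
'd' @ 3: {1,2,3,4,8,9,10,11,12,13}  (accept∈set)
'c' @ 4: {5,6}
'e' @ 5: {3,4,7,8,10,12}
'd' @ 6: {1,2,3,4,8,9,10,11,12,13}  (accept∈set)
'c' @ 7: {5,6}
'e' @ 8: {3,4,7,8,10,12}
'd' @ 9: {1,2,3,4,8,9,10,11,12,13}  (accept∈set)
after full input: {1,2,3,4,8,9,10,11,12,13}  (accept=1 in)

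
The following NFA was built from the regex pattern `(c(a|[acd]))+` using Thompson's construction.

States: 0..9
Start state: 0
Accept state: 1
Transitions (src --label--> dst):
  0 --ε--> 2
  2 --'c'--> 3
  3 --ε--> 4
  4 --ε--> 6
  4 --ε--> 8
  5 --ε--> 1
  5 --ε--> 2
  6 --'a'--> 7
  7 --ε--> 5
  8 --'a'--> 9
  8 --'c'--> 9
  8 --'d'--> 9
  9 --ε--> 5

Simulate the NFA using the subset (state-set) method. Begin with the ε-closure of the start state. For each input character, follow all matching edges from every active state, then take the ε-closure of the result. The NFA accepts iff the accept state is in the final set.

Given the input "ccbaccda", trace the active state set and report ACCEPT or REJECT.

start: ε-closure({0}) = {0,2}
'c' @ 1: {3,4,6,8}
'c' @ 2: {1,2,5,9}  [accepting]
'b' @ 3: {}  — no active states
rest 'accda' ignored (set empty)
end set {} — state 1 not in

Answer: REJECT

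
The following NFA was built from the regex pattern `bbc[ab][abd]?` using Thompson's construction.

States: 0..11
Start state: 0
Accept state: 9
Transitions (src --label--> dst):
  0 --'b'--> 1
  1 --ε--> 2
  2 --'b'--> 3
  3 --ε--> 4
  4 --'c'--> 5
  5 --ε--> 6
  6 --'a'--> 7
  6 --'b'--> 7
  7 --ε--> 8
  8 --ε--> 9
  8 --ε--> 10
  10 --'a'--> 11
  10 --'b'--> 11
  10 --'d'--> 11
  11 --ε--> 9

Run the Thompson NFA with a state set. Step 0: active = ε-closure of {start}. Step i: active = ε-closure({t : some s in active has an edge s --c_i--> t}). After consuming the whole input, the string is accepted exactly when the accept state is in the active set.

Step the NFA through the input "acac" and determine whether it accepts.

initial (ε-close {0}): {0}
'a' @ 1: {}  — dead — no transitions
rest 'cac' ignored (set empty)
after full input: {}  (accept=9 not in)

Answer: REJECT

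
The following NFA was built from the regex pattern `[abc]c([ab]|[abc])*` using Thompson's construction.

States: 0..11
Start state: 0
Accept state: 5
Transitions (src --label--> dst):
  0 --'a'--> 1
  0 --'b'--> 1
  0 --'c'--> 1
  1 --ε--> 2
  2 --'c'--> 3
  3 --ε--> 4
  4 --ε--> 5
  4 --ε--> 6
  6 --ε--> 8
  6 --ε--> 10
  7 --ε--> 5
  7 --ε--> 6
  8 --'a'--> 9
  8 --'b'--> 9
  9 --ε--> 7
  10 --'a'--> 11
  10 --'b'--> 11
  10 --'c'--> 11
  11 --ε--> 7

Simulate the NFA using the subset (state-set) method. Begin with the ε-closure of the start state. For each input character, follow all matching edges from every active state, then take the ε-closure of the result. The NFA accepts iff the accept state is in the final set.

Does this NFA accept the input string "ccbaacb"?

Answer: ACCEPT

Trace:
start: ε-closure({0}) = {0}
'c' @ 1: {1,2}
'c' @ 2: {3,4,5,6,8,10}  [accepting]
'b' @ 3: {5,6,7,8,9,10,11}  [accepting]
'a' @ 4: {5,6,7,8,9,10,11}  [accepting]
'a' @ 5: {5,6,7,8,9,10,11}  [accepting]
'c' @ 6: {5,6,7,8,10,11}  [accepting]
'b' @ 7: {5,6,7,8,9,10,11}  [accepting]
after full input: {5,6,7,8,9,10,11}  (accept=5 in)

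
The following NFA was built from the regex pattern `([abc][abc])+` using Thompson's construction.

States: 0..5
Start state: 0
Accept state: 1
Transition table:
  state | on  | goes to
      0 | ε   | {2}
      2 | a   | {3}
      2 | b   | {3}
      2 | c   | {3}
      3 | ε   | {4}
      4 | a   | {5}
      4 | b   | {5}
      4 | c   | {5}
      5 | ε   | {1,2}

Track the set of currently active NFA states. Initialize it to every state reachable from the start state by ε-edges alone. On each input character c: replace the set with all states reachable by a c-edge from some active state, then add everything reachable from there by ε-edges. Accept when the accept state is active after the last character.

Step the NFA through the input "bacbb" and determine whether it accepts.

Answer: REJECT

Derivation:
initial (ε-close {0}): {0,2}
'b' @ 1: {3,4}
'a' @ 2: {1,2,5}  ✓accept
'c' @ 3: {3,4}
'b' @ 4: {1,2,5}  ✓accept
'b' @ 5: {3,4}
end set {3,4} — state 1 not in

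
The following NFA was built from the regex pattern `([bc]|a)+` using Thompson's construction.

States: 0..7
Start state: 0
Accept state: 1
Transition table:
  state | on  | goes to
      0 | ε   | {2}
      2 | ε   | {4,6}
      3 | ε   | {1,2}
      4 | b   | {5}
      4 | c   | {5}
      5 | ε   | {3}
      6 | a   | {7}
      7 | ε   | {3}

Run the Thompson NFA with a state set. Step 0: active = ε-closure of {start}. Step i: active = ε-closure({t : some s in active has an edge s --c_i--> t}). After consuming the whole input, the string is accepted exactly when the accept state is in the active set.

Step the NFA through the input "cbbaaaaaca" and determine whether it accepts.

Answer: ACCEPT

Derivation:
start: ε-closure({0}) = {0,2,4,6}
'c' @ 1: {1,2,3,4,5,6}  [accepting]
'b' @ 2: {1,2,3,4,5,6}  [accepting]
'b' @ 3: {1,2,3,4,5,6}  [accepting]
'a' @ 4: {1,2,3,4,6,7}  [accepting]
'a' @ 5: {1,2,3,4,6,7}  [accepting]
'a' @ 6: {1,2,3,4,6,7}  [accepting]
'a' @ 7: {1,2,3,4,6,7}  [accepting]
'a' @ 8: {1,2,3,4,6,7}  [accepting]
'c' @ 9: {1,2,3,4,5,6}  [accepting]
'a' @ 10: {1,2,3,4,6,7}  [accepting]
after full input: {1,2,3,4,6,7}  (accept=1 in)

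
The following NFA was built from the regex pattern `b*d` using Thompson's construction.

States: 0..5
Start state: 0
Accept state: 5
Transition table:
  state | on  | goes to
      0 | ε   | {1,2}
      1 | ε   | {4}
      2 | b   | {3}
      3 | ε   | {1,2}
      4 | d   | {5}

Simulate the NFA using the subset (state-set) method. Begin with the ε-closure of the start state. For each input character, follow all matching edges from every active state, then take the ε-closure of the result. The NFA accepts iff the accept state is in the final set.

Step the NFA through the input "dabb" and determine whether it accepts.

Answer: REJECT

Steps:
initial (ε-close {0}): {0,1,2,4}
'd' @ 1: {5}  ✓accept
'a' @ 2: {}  — dead — no transitions
rest 'bb' ignored (set empty)
final: {}; accept 5 not in set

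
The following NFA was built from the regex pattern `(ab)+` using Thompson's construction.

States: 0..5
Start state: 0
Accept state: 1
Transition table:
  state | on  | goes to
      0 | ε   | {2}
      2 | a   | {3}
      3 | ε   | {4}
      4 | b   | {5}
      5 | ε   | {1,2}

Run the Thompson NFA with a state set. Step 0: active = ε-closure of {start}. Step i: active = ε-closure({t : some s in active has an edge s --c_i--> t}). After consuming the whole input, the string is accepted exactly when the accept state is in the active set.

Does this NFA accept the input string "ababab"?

S₀ = ε-closure({0}) = {0,2}
'a' @ 1: {3,4}
'b' @ 2: {1,2,5}  ✓accept
'a' @ 3: {3,4}
'b' @ 4: {1,2,5}  ✓accept
'a' @ 5: {3,4}
'b' @ 6: {1,2,5}  ✓accept
end set {1,2,5} — state 1 in

Answer: ACCEPT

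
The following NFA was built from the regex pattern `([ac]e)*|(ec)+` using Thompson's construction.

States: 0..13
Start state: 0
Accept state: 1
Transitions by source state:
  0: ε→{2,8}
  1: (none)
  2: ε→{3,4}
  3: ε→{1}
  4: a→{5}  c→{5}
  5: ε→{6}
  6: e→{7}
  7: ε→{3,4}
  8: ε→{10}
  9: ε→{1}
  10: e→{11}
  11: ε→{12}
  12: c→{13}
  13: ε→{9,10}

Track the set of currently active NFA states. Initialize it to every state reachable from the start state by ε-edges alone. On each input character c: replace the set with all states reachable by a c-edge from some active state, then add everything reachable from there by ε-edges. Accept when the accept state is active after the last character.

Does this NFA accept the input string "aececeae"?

start: ε-closure({0}) = {0,1,2,3,4,8,10}
'a' @ 1: {5,6}
'e' @ 2: {1,3,4,7}  ✓accept
'c' @ 3: {5,6}
'e' @ 4: {1,3,4,7}  ✓accept
'c' @ 5: {5,6}
'e' @ 6: {1,3,4,7}  ✓accept
'a' @ 7: {5,6}
'e' @ 8: {1,3,4,7}  ✓accept
final: {1,3,4,7}; accept 1 in set

Answer: ACCEPT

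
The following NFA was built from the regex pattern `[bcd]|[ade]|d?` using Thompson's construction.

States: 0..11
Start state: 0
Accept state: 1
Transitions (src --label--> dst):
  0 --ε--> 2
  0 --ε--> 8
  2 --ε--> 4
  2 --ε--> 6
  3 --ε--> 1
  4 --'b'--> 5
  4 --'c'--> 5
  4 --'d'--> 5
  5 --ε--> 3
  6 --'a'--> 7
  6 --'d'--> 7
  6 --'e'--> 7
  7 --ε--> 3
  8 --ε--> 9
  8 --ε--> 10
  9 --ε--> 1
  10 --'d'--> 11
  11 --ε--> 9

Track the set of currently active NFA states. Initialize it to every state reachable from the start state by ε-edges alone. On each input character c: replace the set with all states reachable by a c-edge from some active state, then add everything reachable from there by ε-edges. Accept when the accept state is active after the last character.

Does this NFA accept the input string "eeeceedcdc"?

Answer: REJECT

Derivation:
initial (ε-close {0}): {0,1,2,4,6,8,9,10}
'e' @ 1: {1,3,7}  [accepting]
'e' @ 2: {}  — no active states
rest 'eceedcdc' ignored (set empty)
final: {}; accept 1 not in set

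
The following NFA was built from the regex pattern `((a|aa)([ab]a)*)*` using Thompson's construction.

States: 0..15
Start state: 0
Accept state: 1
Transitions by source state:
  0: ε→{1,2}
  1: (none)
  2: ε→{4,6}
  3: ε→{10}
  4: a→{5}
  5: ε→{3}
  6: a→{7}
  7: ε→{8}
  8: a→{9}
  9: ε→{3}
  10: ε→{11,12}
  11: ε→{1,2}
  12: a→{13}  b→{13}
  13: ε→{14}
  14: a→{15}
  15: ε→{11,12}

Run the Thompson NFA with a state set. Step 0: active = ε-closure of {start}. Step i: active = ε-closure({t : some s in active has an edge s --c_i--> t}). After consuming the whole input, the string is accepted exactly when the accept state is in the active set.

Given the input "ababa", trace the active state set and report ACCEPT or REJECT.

Answer: ACCEPT

Trace:
initial (ε-close {0}): {0,1,2,4,6}
'a' @ 1: {1,2,3,4,5,6,7,8,10,11,12}  [accepting]
'b' @ 2: {13,14}
'a' @ 3: {1,2,4,6,11,12,15}  [accepting]
'b' @ 4: {13,14}
'a' @ 5: {1,2,4,6,11,12,15}  [accepting]
end set {1,2,4,6,11,12,15} — state 1 in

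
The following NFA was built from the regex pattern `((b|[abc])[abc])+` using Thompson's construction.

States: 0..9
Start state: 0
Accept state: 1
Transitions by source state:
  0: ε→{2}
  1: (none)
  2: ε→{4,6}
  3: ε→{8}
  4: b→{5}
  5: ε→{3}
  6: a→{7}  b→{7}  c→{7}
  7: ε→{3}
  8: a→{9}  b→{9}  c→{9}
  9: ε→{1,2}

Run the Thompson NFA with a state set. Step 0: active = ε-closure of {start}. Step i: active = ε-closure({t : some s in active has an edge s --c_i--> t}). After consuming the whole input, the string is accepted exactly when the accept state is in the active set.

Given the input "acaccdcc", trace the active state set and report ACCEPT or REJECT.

start: ε-closure({0}) = {0,2,4,6}
'a' @ 1: {3,7,8}
'c' @ 2: {1,2,4,6,9}  [accepting]
'a' @ 3: {3,7,8}
'c' @ 4: {1,2,4,6,9}  [accepting]
'c' @ 5: {3,7,8}
'd' @ 6: {}  — no active states
rest 'cc' ignored (set empty)
end set {} — state 1 not in

Answer: REJECT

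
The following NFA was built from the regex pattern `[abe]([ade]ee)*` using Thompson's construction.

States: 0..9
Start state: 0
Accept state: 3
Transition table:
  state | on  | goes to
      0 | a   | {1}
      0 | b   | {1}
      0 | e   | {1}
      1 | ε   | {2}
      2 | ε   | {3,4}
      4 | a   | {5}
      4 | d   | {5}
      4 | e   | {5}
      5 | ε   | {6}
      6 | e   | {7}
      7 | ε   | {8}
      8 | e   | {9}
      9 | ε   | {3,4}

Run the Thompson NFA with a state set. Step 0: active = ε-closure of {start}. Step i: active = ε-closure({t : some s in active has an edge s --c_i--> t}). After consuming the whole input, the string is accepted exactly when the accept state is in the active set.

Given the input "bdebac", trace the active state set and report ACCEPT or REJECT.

Answer: REJECT

Steps:
start: ε-closure({0}) = {0}
'b' @ 1: {1,2,3,4}  (accept∈set)
'd' @ 2: {5,6}
'e' @ 3: {7,8}
'b' @ 4: {}  — no active states
rest 'ac' ignored (set empty)
final: {}; accept 3 not in set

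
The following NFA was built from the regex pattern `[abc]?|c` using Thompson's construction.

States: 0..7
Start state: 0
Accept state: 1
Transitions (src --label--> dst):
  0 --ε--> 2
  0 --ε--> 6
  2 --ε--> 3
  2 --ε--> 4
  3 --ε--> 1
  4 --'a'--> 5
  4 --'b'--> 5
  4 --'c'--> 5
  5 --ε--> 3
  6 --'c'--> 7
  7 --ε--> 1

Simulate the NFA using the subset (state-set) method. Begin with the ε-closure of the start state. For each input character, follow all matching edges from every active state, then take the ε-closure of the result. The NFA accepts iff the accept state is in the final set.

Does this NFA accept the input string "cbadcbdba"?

Answer: REJECT

Derivation:
initial (ε-close {0}): {0,1,2,3,4,6}
'c' @ 1: {1,3,5,7}  ✓accept
'b' @ 2: {}  — dead — no transitions
rest 'adcbdba' ignored (set empty)
final: {}; accept 1 not in set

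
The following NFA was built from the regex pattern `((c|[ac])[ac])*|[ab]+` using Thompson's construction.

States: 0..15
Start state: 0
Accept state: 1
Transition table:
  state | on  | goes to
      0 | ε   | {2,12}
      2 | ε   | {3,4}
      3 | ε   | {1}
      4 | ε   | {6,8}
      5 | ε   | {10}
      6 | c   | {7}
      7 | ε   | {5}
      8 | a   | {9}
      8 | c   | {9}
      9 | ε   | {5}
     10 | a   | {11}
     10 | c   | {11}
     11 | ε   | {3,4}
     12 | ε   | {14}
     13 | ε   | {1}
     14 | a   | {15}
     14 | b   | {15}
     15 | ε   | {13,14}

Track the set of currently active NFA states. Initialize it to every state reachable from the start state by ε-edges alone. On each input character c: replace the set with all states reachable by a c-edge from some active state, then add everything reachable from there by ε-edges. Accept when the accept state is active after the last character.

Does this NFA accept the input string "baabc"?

Answer: REJECT

Trace:
initial (ε-close {0}): {0,1,2,3,4,6,8,12,14}
'b' @ 1: {1,13,14,15}  (accept∈set)
'a' @ 2: {1,13,14,15}  (accept∈set)
'a' @ 3: {1,13,14,15}  (accept∈set)
'b' @ 4: {1,13,14,15}  (accept∈set)
'c' @ 5: {}  — state set empty
end set {} — state 1 not in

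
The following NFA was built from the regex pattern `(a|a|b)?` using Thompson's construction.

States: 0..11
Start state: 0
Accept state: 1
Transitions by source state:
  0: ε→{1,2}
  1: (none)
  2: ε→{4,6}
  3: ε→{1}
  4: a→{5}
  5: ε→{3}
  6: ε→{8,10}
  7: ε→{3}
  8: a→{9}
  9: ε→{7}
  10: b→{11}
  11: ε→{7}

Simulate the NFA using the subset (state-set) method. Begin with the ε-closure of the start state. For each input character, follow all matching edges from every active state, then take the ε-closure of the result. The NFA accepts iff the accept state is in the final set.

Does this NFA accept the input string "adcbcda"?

S₀ = ε-closure({0}) = {0,1,2,4,6,8,10}
'a' @ 1: {1,3,5,7,9}  ✓accept
'd' @ 2: {}  — state set empty
rest 'cbcda' ignored (set empty)
after full input: {}  (accept=1 not in)

Answer: REJECT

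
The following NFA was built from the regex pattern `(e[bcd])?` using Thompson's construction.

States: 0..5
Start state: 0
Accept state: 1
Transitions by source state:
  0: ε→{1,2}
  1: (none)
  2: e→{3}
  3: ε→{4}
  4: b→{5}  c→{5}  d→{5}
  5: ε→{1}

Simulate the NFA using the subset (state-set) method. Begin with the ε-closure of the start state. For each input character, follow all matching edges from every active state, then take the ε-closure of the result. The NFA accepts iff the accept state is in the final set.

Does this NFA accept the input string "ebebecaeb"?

initial (ε-close {0}): {0,1,2}
'e' @ 1: {3,4}
'b' @ 2: {1,5}  (accept∈set)
'e' @ 3: {}  — dead — no transitions
rest 'becaeb' ignored (set empty)
end set {} — state 1 not in

Answer: REJECT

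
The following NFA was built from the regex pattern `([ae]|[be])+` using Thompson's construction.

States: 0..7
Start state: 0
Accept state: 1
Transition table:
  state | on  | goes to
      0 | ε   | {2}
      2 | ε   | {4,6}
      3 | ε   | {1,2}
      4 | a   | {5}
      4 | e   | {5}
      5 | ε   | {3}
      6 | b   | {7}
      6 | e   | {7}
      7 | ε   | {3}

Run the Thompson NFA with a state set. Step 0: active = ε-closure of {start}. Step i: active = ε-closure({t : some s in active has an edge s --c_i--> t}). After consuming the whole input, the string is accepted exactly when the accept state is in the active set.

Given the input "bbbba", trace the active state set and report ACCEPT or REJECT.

Answer: ACCEPT

Trace:
start: ε-closure({0}) = {0,2,4,6}
'b' @ 1: {1,2,3,4,6,7}  ✓accept
'b' @ 2: {1,2,3,4,6,7}  ✓accept
'b' @ 3: {1,2,3,4,6,7}  ✓accept
'b' @ 4: {1,2,3,4,6,7}  ✓accept
'a' @ 5: {1,2,3,4,5,6}  ✓accept
end set {1,2,3,4,5,6} — state 1 in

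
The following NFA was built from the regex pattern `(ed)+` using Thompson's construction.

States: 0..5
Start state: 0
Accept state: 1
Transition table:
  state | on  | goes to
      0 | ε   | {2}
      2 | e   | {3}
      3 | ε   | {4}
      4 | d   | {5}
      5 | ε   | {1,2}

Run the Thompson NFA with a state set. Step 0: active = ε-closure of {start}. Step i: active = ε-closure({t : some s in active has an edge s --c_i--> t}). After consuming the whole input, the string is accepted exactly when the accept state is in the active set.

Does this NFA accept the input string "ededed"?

Answer: ACCEPT

Derivation:
start: ε-closure({0}) = {0,2}
'e' @ 1: {3,4}
'd' @ 2: {1,2,5}  (accept∈set)
'e' @ 3: {3,4}
'd' @ 4: {1,2,5}  (accept∈set)
'e' @ 5: {3,4}
'd' @ 6: {1,2,5}  (accept∈set)
after full input: {1,2,5}  (accept=1 in)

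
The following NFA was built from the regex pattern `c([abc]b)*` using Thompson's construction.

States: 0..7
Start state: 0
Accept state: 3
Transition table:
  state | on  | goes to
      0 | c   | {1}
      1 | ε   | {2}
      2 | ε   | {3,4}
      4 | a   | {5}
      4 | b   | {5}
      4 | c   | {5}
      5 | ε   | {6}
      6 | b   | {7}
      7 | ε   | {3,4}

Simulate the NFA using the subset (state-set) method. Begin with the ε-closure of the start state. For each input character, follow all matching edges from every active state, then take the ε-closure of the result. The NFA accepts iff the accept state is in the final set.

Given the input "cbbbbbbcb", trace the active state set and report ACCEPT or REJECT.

Answer: ACCEPT

Trace:
start: ε-closure({0}) = {0}
'c' @ 1: {1,2,3,4}  [accepting]
'b' @ 2: {5,6}
'b' @ 3: {3,4,7}  [accepting]
'b' @ 4: {5,6}
'b' @ 5: {3,4,7}  [accepting]
'b' @ 6: {5,6}
'b' @ 7: {3,4,7}  [accepting]
'c' @ 8: {5,6}
'b' @ 9: {3,4,7}  [accepting]
after full input: {3,4,7}  (accept=3 in)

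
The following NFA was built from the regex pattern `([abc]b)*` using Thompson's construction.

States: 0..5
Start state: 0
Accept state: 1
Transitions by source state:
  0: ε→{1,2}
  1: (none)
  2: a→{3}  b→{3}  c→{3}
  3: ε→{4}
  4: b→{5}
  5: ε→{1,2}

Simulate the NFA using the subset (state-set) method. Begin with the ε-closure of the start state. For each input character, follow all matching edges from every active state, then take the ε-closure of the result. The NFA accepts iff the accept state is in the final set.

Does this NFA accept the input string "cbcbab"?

Answer: ACCEPT

Derivation:
initial (ε-close {0}): {0,1,2}
'c' @ 1: {3,4}
'b' @ 2: {1,2,5}  ✓accept
'c' @ 3: {3,4}
'b' @ 4: {1,2,5}  ✓accept
'a' @ 5: {3,4}
'b' @ 6: {1,2,5}  ✓accept
final: {1,2,5}; accept 1 in set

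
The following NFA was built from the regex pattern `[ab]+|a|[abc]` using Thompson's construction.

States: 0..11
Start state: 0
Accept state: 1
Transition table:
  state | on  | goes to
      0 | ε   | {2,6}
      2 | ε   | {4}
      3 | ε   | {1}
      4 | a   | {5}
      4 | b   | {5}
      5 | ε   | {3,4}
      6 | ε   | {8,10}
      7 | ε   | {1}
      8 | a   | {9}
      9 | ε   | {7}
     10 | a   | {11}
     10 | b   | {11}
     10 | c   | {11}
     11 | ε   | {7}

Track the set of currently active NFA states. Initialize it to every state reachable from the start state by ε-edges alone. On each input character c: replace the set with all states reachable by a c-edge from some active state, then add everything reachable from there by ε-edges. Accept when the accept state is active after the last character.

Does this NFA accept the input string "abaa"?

Answer: ACCEPT

Trace:
initial (ε-close {0}): {0,2,4,6,8,10}
'a' @ 1: {1,3,4,5,7,9,11}  ✓accept
'b' @ 2: {1,3,4,5}  ✓accept
'a' @ 3: {1,3,4,5}  ✓accept
'a' @ 4: {1,3,4,5}  ✓accept
final: {1,3,4,5}; accept 1 in set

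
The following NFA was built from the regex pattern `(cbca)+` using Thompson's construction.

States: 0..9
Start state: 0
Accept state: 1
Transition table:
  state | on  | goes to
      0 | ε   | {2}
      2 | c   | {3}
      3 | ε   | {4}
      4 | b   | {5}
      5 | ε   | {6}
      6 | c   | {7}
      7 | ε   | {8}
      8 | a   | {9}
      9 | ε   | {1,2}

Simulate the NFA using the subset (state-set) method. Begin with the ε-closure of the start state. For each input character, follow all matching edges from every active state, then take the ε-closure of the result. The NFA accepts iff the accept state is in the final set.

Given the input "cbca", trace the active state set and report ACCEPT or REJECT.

Answer: ACCEPT

Trace:
S₀ = ε-closure({0}) = {0,2}
'c' @ 1: {3,4}
'b' @ 2: {5,6}
'c' @ 3: {7,8}
'a' @ 4: {1,2,9}  [accepting]
after full input: {1,2,9}  (accept=1 in)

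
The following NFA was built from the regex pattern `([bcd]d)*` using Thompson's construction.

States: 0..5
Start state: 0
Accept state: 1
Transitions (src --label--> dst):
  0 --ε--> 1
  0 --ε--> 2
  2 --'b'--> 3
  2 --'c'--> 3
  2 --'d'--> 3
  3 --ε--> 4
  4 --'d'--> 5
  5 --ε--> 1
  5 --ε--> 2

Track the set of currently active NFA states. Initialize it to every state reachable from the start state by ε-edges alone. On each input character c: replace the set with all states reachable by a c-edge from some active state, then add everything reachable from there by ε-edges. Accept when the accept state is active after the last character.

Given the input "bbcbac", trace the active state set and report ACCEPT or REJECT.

initial (ε-close {0}): {0,1,2}
'b' @ 1: {3,4}
'b' @ 2: {}  — state set empty
rest 'cbac' ignored (set empty)
end set {} — state 1 not in

Answer: REJECT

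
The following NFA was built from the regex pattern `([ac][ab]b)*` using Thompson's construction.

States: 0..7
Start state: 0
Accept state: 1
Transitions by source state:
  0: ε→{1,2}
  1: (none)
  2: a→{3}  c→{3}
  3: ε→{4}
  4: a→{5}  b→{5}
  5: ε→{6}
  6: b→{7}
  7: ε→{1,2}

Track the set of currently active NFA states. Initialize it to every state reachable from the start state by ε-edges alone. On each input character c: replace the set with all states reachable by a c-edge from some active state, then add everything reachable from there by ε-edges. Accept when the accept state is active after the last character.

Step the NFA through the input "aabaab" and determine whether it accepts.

S₀ = ε-closure({0}) = {0,1,2}
'a' @ 1: {3,4}
'a' @ 2: {5,6}
'b' @ 3: {1,2,7}  ✓accept
'a' @ 4: {3,4}
'a' @ 5: {5,6}
'b' @ 6: {1,2,7}  ✓accept
final: {1,2,7}; accept 1 in set

Answer: ACCEPT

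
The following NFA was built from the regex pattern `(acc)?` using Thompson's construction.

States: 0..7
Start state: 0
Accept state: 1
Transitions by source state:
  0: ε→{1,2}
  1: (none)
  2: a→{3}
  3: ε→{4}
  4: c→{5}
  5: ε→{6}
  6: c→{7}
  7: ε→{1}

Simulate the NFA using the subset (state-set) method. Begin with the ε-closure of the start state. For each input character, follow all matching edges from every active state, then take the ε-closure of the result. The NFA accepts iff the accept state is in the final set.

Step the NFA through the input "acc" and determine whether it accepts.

Answer: ACCEPT

Trace:
initial (ε-close {0}): {0,1,2}
'a' @ 1: {3,4}
'c' @ 2: {5,6}
'c' @ 3: {1,7}  ✓accept
end set {1,7} — state 1 in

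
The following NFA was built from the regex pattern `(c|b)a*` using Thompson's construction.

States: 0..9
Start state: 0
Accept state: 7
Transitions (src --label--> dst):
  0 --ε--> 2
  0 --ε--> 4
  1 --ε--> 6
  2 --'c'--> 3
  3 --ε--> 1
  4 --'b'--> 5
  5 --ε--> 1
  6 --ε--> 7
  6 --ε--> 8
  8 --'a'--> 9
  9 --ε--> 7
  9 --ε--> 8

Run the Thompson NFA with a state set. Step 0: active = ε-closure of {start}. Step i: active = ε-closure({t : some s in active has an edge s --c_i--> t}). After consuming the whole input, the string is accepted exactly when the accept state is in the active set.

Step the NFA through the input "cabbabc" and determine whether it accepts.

start: ε-closure({0}) = {0,2,4}
'c' @ 1: {1,3,6,7,8}  ✓accept
'a' @ 2: {7,8,9}  ✓accept
'b' @ 3: {}  — dead — no transitions
rest 'babc' ignored (set empty)
end set {} — state 7 not in

Answer: REJECT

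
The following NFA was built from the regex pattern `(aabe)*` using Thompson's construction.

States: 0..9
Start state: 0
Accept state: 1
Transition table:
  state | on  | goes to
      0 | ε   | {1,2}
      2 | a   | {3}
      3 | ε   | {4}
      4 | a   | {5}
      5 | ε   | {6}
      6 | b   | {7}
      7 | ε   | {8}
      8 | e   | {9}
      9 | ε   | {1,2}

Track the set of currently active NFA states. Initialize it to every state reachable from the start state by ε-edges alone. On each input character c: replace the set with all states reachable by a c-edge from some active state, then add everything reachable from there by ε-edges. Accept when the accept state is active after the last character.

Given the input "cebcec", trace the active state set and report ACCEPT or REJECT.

start: ε-closure({0}) = {0,1,2}
'c' @ 1: {}  — dead — no transitions
rest 'ebcec' ignored (set empty)
end set {} — state 1 not in

Answer: REJECT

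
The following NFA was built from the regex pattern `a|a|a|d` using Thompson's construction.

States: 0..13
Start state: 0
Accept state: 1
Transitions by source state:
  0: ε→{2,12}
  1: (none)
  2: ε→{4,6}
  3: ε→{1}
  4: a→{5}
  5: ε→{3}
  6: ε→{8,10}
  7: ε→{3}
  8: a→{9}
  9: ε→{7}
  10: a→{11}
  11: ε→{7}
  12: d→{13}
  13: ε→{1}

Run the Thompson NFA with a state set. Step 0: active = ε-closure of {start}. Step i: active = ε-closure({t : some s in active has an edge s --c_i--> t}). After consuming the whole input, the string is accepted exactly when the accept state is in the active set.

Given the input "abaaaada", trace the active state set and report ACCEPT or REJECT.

S₀ = ε-closure({0}) = {0,2,4,6,8,10,12}
'a' @ 1: {1,3,5,7,9,11}  [accepting]
'b' @ 2: {}  — dead — no transitions
rest 'aaaada' ignored (set empty)
end set {} — state 1 not in

Answer: REJECT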